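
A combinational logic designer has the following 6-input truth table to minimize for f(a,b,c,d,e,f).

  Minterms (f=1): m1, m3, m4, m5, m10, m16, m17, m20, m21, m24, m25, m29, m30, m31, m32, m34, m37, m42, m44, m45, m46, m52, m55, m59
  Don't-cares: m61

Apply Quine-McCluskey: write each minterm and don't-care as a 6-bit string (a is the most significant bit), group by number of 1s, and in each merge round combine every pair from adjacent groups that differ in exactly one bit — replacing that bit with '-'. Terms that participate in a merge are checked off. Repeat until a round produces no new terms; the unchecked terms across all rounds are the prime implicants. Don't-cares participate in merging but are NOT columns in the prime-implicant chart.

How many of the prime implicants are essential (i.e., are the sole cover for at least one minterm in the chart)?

9

Round 0: 000001✓ 000011✓ 000100✓ 000101✓ 001010✓ 010000✓ 010001✓ 010100✓ 010101✓ 011000✓ 011001✓ 011101✓ 011110✓ 011111✓ 100000✓ 100010✓ 100101✓ 101010✓ 101100✓ 101101✓ 101110✓ 110100✓ 110111 111011 111101✓
Round 1: -00101 -01010 -10100 -11101 0-0001✓ 0-0100✓ 0-0101✓ 000-01✓ 0000-1 00010-✓ 01-000✓ 01-001✓ 01-101✓ 010-00✓ 010-01✓ 01000-✓ 01010-✓ 011-01✓ 01100-✓ 0111-1 01111- 1-1101 10-010 10-101 1000-0 101-10 1011-0 10110-
Round 2: 0-0-01 0-010- 01--01 01-00- 010-0-
PIs = {-00101, -01010, -10100, -11101, 0-0-01, 0-010-, 0000-1, 01--01, 01-00-, 010-0-, 0111-1, 01111-, 1-1101, 10-010, 10-101, 1000-0, 101-10, 1011-0, 10110-, 110111, 111011}
Coverage chart:
  m1: 0-0-01,0000-1
  m3: 0000-1 ←essential
  m4: 0-010- ←essential
  m5: -00101,0-0-01,0-010-
  m10: -01010 ←essential
  m16: 01-00-,010-0-
  m17: 0-0-01,01--01,01-00-,010-0-
  m20: -10100,0-010-,010-0-
  m21: 0-0-01,0-010-,01--01,010-0-
  m24: 01-00- ←essential
  m25: 01--01,01-00-
  m29: -11101,01--01,0111-1
  m30: 01111- ←essential
  m31: 0111-1,01111-
  m32: 1000-0 ←essential
  m34: 10-010,1000-0
  m37: -00101,10-101
  m42: -01010,10-010,101-10
  m44: 1011-0,10110-
  m45: 1-1101,10-101,10110-
  m46: 101-10,1011-0
  m52: -10100 ←essential
  m55: 110111 ←essential
  m59: 111011 ←essential
Essential: -01010, -10100, 0-010-, 0000-1, 01-00-, 01111-, 1000-0, 110111, 111011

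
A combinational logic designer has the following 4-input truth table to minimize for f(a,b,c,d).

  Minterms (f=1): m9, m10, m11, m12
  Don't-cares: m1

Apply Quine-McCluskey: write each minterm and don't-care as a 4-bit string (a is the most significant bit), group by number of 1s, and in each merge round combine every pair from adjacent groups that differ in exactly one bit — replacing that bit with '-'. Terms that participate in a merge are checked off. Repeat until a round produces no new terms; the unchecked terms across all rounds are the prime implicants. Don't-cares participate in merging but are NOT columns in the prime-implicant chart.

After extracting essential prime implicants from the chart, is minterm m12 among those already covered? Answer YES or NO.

size-2^0 implicants → 0001(✓)  1001(✓)  1010(✓)  1011(✓)  1100
size-2^1 implicants → -001  10-1  101-
Unchecked terms (primes): -001, 10-1, 101-, 1100
Minterm coverage:
  m9 ⊆ -001,10-1
  m10 ⊆ 101- [E]
  m11 ⊆ 10-1,101-
  m12 ⊆ 1100 [E]
E = {101-, 1100}

YES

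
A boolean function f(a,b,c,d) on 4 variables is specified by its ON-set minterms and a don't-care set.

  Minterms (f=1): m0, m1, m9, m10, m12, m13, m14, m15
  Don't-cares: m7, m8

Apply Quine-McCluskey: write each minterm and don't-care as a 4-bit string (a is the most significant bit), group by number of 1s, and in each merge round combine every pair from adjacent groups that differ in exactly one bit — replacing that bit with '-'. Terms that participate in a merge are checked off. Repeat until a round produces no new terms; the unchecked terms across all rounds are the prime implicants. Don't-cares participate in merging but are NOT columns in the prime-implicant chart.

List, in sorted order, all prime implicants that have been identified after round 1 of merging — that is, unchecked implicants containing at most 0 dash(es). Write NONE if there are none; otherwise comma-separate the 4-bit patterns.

[col 0] 0000*, 0001*, 0111*, 1000*, 1001*, 1010*, 1100*, 1101*, 1110*, 1111*
[col 1] -000*, -001*, -111, 000-*, 1-00*, 1-01*, 1-10*, 10-0*, 100-*, 11-0*, 11-1*, 110-*, 111-*
[col 2] -00-, 1--0, 1-0-, 11--
Prime implicants: -00-, -111, 1--0, 1-0-, 11--

NONE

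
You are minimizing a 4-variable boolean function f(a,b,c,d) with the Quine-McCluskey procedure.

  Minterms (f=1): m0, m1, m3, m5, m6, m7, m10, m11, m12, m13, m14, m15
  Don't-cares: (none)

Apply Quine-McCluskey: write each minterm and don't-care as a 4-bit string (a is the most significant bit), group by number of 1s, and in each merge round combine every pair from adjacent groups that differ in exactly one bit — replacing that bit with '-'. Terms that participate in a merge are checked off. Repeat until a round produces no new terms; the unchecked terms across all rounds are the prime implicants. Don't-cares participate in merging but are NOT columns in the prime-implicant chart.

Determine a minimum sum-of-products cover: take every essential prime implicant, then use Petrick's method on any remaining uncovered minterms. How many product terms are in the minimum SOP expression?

5

Round 0: 0000✓ 0001✓ 0011✓ 0101✓ 0110✓ 0111✓ 1010✓ 1011✓ 1100✓ 1101✓ 1110✓ 1111✓
Round 1: -011✓ -101✓ -110✓ -111✓ 0-01✓ 0-11✓ 00-1✓ 000- 01-1✓ 011-✓ 1-10✓ 1-11✓ 101-✓ 11-0✓ 11-1✓ 110-✓ 111-✓
Round 2: --11 -1-1 -11- 0--1 1-1- 11--
PIs = {--11, -1-1, -11-, 0--1, 000-, 1-1-, 11--}
Coverage chart:
  m0: 000- ←essential
  m1: 0--1,000-
  m3: --11,0--1
  m5: -1-1,0--1
  m6: -11- ←essential
  m7: --11,-1-1,-11-,0--1
  m10: 1-1- ←essential
  m11: --11,1-1-
  m12: 11-- ←essential
  m13: -1-1,11--
  m14: -11-,1-1-,11--
  m15: --11,-1-1,-11-,1-1-,11--
Essential: -11-, 000-, 1-1-, 11--
Petrick residual → 0--1
Min cover (5 terms): bc + a'd + a'b'c' + ac + ab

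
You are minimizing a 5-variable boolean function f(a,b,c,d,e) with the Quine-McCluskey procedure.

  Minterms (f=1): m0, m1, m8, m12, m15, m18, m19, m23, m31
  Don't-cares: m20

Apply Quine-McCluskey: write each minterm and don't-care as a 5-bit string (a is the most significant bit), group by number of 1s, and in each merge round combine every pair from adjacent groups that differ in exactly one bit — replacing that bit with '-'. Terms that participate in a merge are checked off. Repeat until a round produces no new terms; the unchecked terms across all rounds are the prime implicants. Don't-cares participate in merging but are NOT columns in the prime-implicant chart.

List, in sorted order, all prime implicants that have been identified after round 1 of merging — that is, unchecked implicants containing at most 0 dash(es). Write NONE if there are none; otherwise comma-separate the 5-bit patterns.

[col 0] 00000*, 00001*, 01000*, 01100*, 01111*, 10010*, 10011*, 10100, 10111*, 11111*
[col 1] -1111, 0-000, 0000-, 01-00, 1-111, 10-11, 1001-
Prime implicants: -1111, 0-000, 0000-, 01-00, 1-111, 10-11, 1001-, 10100

10100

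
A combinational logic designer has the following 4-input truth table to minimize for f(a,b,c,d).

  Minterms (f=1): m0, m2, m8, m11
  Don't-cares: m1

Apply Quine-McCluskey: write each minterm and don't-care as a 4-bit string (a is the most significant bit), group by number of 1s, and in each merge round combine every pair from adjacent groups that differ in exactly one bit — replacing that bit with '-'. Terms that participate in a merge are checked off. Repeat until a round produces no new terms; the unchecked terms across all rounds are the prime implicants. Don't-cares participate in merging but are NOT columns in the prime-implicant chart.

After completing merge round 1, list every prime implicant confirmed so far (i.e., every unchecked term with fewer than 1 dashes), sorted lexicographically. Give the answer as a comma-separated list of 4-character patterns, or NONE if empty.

1011

[col 0] 0000*, 0001*, 0010*, 1000*, 1011
[col 1] -000, 00-0, 000-
Prime implicants: -000, 00-0, 000-, 1011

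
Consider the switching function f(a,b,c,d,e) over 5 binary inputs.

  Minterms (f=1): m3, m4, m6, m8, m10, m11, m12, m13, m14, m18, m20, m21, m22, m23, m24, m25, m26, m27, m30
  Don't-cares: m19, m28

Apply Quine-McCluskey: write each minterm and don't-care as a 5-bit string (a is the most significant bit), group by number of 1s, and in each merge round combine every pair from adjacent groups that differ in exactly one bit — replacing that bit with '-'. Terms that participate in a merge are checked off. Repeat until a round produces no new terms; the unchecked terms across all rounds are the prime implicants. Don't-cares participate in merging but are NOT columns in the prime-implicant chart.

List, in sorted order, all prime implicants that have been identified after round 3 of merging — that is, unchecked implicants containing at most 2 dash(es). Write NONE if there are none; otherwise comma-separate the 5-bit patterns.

--011, -101-, 0110-, 1--10, 1-01-, 10-1-, 101--, 110--

Round 0: 00011✓ 00100✓ 00110✓ 01000✓ 01010✓ 01011✓ 01100✓ 01101✓ 01110✓ 10010✓ 10011✓ 10100✓ 10101✓ 10110✓ 10111✓ 11000✓ 11001✓ 11010✓ 11011✓ 11100✓ 11110✓
Round 1: -0011✓ -0100✓ -0110✓ -1000✓ -1010✓ -1011✓ -1100✓ -1110✓ 0-011✓ 0-100✓ 0-110✓ 001-0✓ 01-00✓ 01-10✓ 010-0✓ 0101-✓ 011-0✓ 0110- 1-010✓ 1-011✓ 1-100✓ 1-110✓ 10-10✓ 10-11✓ 1001-✓ 101-0✓ 101-1✓ 1010-✓ 1011-✓ 11-00✓ 11-10✓ 110-0✓ 110-1✓ 1100-✓ 1101-✓ 111-0✓
Round 2: --011 --100✓ --110✓ -01-0✓ -1-00✓ -1-10✓ -10-0✓ -101- -11-0✓ 0-1-0✓ 01--0✓ 1--10 1-01- 1-1-0✓ 10-1- 101-- 11--0✓ 110--
Round 3: --1-0 -1--0
PIs = {--011, --1-0, -1--0, -101-, 0110-, 1--10, 1-01-, 10-1-, 101--, 110--}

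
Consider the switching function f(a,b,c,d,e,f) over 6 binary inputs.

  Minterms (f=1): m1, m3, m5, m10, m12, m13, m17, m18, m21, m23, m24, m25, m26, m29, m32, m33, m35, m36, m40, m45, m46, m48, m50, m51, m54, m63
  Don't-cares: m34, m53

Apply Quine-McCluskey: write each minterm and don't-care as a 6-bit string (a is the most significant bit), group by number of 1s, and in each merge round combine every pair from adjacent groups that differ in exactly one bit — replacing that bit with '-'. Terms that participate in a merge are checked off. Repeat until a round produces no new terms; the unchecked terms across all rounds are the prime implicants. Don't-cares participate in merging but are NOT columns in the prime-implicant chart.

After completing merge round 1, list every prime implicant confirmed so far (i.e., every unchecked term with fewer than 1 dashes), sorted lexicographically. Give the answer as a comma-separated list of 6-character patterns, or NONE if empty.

size-2^0 implicants → 000001(✓)  000011(✓)  000101(✓)  001010(✓)  001100(✓)  001101(✓)  010001(✓)  010010(✓)  010101(✓)  010111(✓)  011000(✓)  011001(✓)  011010(✓)  011101(✓)  100000(✓)  100001(✓)  100010(✓)  100011(✓)  100100(✓)  101000(✓)  101101(✓)  101110  110000(✓)  110010(✓)  110011(✓)  110101(✓)  110110(✓)  111111
size-2^1 implicants → -00001(✓)  -00011(✓)  -01101  -10010  -10101  0-0001(✓)  0-0101(✓)  0-1010  0-1101(✓)  00-101(✓)  000-01(✓)  0000-1(✓)  00110-  01-001(✓)  01-010  01-101(✓)  010-01(✓)  0101-1  011-01(✓)  0110-0  01100-  1-0000(✓)  1-0010(✓)  1-0011(✓)  10-000  100-00  1000-0(✓)  1000-1(✓)  10000-(✓)  10001-(✓)  110-10  1100-0(✓)  11001-(✓)
size-2^2 implicants → -000-1  0--101  0-0-01  01--01  1-00-0  1-001-  1000--
Unchecked terms (primes): -000-1, -01101, -10010, -10101, 0--101, 0-0-01, 0-1010, 00110-, 01--01, 01-010, 0101-1, 0110-0, 01100-, 1-00-0, 1-001-, 10-000, 100-00, 1000--, 101110, 110-10, 111111

101110, 111111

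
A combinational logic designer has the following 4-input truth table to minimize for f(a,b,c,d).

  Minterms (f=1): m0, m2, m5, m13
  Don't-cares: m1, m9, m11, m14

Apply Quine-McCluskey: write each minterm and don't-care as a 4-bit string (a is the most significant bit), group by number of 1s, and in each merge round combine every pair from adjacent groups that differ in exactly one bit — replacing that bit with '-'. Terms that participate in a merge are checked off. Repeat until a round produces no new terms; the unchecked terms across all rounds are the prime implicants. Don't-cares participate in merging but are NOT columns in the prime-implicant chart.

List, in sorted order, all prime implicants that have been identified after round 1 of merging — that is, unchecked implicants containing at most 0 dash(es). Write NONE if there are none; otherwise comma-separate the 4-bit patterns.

1110

size-2^0 implicants → 0000(✓)  0001(✓)  0010(✓)  0101(✓)  1001(✓)  1011(✓)  1101(✓)  1110
size-2^1 implicants → -001(✓)  -101(✓)  0-01(✓)  00-0  000-  1-01(✓)  10-1
size-2^2 implicants → --01
Unchecked terms (primes): --01, 00-0, 000-, 10-1, 1110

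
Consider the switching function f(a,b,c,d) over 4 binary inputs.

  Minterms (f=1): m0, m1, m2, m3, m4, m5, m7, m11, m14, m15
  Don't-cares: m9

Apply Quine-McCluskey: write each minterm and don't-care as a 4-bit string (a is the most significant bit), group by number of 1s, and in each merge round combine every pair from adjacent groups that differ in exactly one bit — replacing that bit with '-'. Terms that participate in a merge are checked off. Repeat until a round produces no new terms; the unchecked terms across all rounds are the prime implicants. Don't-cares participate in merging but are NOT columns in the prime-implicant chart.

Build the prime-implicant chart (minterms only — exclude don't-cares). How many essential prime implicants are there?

[col 0] 0000*, 0001*, 0010*, 0011*, 0100*, 0101*, 0111*, 1001*, 1011*, 1110*, 1111*
[col 1] -001*, -011*, -111*, 0-00*, 0-01*, 0-11*, 00-0*, 00-1*, 000-*, 001-*, 01-1*, 010-*, 1-11*, 10-1*, 111-
[col 2] --11, -0-1, 0--1, 0-0-, 00--
Prime implicants: --11, -0-1, 0--1, 0-0-, 00--, 111-
PI chart (minterm → PIs covering it):
  0 | 0-0-,00--
  1 | -0-1,0--1,0-0-,00--
  2 | 00--  (sole → essential)
  3 | --11,-0-1,0--1,00--
  4 | 0-0-  (sole → essential)
  5 | 0--1,0-0-
  7 | --11,0--1
  11 | --11,-0-1
  14 | 111-  (sole → essential)
  15 | --11,111-
Essential prime implicants: 0-0-, 00--, 111-

3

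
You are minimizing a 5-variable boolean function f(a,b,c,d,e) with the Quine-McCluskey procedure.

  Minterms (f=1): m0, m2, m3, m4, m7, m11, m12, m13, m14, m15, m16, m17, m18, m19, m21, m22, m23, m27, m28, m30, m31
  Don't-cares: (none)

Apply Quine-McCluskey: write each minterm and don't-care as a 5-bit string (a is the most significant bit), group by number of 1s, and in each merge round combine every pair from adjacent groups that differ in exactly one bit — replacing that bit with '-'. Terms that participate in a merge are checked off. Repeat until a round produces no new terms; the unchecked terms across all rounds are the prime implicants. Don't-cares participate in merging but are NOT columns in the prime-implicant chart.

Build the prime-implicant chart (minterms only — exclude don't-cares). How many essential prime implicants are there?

size-2^0 implicants → 00000(✓)  00010(✓)  00011(✓)  00100(✓)  00111(✓)  01011(✓)  01100(✓)  01101(✓)  01110(✓)  01111(✓)  10000(✓)  10001(✓)  10010(✓)  10011(✓)  10101(✓)  10110(✓)  10111(✓)  11011(✓)  11100(✓)  11110(✓)  11111(✓)
size-2^1 implicants → -0000(✓)  -0010(✓)  -0011(✓)  -0111(✓)  -1011(✓)  -1100(✓)  -1110(✓)  -1111(✓)  0-011(✓)  0-100  0-111(✓)  00-00  00-11(✓)  000-0(✓)  0001-(✓)  01-11(✓)  011-0(✓)  011-1(✓)  0110-(✓)  0111-(✓)  1-011(✓)  1-110(✓)  1-111(✓)  10-01(✓)  10-10(✓)  10-11(✓)  100-0(✓)  100-1(✓)  1000-(✓)  1001-(✓)  101-1(✓)  1011-(✓)  11-11(✓)  111-0(✓)  1111-(✓)
size-2^2 implicants → --011(✓)  --111(✓)  -0-11(✓)  -00-0  -001-  -1-11(✓)  -11-0  -111-  0--11(✓)  011--  1--11(✓)  1-11-  10--1  10-1-  100--
size-2^3 implicants → ---11
Unchecked terms (primes): ---11, -00-0, -001-, -11-0, -111-, 0-100, 00-00, 011--, 1-11-, 10--1, 10-1-, 100--
Minterm coverage:
  m0 ⊆ -00-0,00-00
  m2 ⊆ -00-0,-001-
  m3 ⊆ ---11,-001-
  m4 ⊆ 0-100,00-00
  m7 ⊆ ---11 [E]
  m11 ⊆ ---11 [E]
  m12 ⊆ -11-0,0-100,011--
  m13 ⊆ 011-- [E]
  m14 ⊆ -11-0,-111-,011--
  m15 ⊆ ---11,-111-,011--
  m16 ⊆ -00-0,100--
  m17 ⊆ 10--1,100--
  m18 ⊆ -00-0,-001-,10-1-,100--
  m19 ⊆ ---11,-001-,10--1,10-1-,100--
  m21 ⊆ 10--1 [E]
  m22 ⊆ 1-11-,10-1-
  m23 ⊆ ---11,1-11-,10--1,10-1-
  m27 ⊆ ---11 [E]
  m28 ⊆ -11-0 [E]
  m30 ⊆ -11-0,-111-,1-11-
  m31 ⊆ ---11,-111-,1-11-
E = {---11, -11-0, 011--, 10--1}

4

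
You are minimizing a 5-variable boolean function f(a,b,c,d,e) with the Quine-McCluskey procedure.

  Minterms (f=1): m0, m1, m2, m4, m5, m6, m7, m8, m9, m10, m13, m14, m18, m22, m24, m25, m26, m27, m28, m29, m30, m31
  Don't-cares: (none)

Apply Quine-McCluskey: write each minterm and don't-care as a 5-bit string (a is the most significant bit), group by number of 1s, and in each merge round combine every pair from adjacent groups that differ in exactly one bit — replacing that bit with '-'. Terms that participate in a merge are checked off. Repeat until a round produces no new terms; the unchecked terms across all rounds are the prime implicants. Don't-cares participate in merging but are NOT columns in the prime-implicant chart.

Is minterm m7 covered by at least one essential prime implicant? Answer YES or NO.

Round 0: 00000✓ 00001✓ 00010✓ 00100✓ 00101✓ 00110✓ 00111✓ 01000✓ 01001✓ 01010✓ 01101✓ 01110✓ 10010✓ 10110✓ 11000✓ 11001✓ 11010✓ 11011✓ 11100✓ 11101✓ 11110✓ 11111✓
Round 1: -0010✓ -0110✓ -1000✓ -1001✓ -1010✓ -1101✓ -1110✓ 0-000✓ 0-001✓ 0-010✓ 0-101✓ 0-110✓ 00-00✓ 00-01✓ 00-10✓ 000-0✓ 0000-✓ 001-0✓ 001-1✓ 0010-✓ 0011-✓ 01-01✓ 01-10✓ 010-0✓ 0100-✓ 1-010✓ 1-110✓ 10-10✓ 11-00✓ 11-01✓ 11-10✓ 11-11✓ 110-0✓ 110-1✓ 1100-✓ 1101-✓ 111-0✓ 111-1✓ 1110-✓ 1111-✓
Round 2: --010✓ --110✓ -0-10✓ -1-01 -1-10✓ -10-0 -100- 0--01 0--10✓ 0-0-0 0-00- 00--0 00-0- 001-- 1--10✓ 11--0✓ 11--1✓ 11-0-✓ 11-1-✓ 110--✓ 111--✓
Round 3: ---10 11---
PIs = {---10, -1-01, -10-0, -100-, 0--01, 0-0-0, 0-00-, 00--0, 00-0-, 001--, 11---}
Coverage chart:
  m0: 0-0-0,0-00-,00--0,00-0-
  m1: 0--01,0-00-,00-0-
  m2: ---10,0-0-0,00--0
  m4: 00--0,00-0-,001--
  m5: 0--01,00-0-,001--
  m6: ---10,00--0,001--
  m7: 001-- ←essential
  m8: -10-0,-100-,0-0-0,0-00-
  m9: -1-01,-100-,0--01,0-00-
  m10: ---10,-10-0,0-0-0
  m13: -1-01,0--01
  m14: ---10 ←essential
  m18: ---10 ←essential
  m22: ---10 ←essential
  m24: -10-0,-100-,11---
  m25: -1-01,-100-,11---
  m26: ---10,-10-0,11---
  m27: 11--- ←essential
  m28: 11--- ←essential
  m29: -1-01,11---
  m30: ---10,11---
  m31: 11--- ←essential
Essential: ---10, 001--, 11---

YES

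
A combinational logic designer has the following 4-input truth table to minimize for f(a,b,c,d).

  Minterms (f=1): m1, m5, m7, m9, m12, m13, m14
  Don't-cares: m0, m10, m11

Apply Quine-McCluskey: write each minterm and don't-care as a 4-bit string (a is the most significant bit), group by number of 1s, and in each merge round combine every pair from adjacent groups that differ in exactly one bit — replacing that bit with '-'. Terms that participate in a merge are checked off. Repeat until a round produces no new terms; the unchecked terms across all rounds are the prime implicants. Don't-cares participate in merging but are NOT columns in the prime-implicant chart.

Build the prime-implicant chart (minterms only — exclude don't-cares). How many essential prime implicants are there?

1

[col 0] 0000*, 0001*, 0101*, 0111*, 1001*, 1010*, 1011*, 1100*, 1101*, 1110*
[col 1] -001*, -101*, 0-01*, 000-, 01-1, 1-01*, 1-10, 10-1, 101-, 11-0, 110-
[col 2] --01
Prime implicants: --01, 000-, 01-1, 1-10, 10-1, 101-, 11-0, 110-
PI chart (minterm → PIs covering it):
  1 | --01,000-
  5 | --01,01-1
  7 | 01-1  (sole → essential)
  9 | --01,10-1
  12 | 11-0,110-
  13 | --01,110-
  14 | 1-10,11-0
Essential prime implicants: 01-1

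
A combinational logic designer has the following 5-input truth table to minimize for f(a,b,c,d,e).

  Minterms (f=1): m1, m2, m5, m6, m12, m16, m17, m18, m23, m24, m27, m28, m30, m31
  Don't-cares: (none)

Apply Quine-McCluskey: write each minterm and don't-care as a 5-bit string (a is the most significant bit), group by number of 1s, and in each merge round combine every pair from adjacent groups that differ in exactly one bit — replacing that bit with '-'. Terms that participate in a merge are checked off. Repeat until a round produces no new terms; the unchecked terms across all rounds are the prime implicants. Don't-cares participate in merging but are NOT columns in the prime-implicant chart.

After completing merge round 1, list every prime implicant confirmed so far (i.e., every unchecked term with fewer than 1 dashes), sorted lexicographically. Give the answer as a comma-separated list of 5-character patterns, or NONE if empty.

NONE

Round 0: 00001✓ 00010✓ 00101✓ 00110✓ 01100✓ 10000✓ 10001✓ 10010✓ 10111✓ 11000✓ 11011✓ 11100✓ 11110✓ 11111✓
Round 1: -0001 -0010 -1100 00-01 00-10 1-000 1-111 100-0 1000- 11-00 11-11 111-0 1111-
PIs = {-0001, -0010, -1100, 00-01, 00-10, 1-000, 1-111, 100-0, 1000-, 11-00, 11-11, 111-0, 1111-}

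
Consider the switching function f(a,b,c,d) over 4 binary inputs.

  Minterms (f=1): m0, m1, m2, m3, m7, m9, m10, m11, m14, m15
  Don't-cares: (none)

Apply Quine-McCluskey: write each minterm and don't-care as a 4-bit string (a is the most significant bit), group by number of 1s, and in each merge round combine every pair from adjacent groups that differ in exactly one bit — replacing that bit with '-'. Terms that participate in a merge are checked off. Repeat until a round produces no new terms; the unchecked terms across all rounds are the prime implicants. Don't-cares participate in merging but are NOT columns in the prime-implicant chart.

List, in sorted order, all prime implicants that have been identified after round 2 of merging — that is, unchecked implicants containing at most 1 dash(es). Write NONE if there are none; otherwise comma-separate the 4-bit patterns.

NONE

[col 0] 0000*, 0001*, 0010*, 0011*, 0111*, 1001*, 1010*, 1011*, 1110*, 1111*
[col 1] -001*, -010*, -011*, -111*, 0-11*, 00-0*, 00-1*, 000-*, 001-*, 1-10*, 1-11*, 10-1*, 101-*, 111-*
[col 2] --11, -0-1, -01-, 00--, 1-1-
Prime implicants: --11, -0-1, -01-, 00--, 1-1-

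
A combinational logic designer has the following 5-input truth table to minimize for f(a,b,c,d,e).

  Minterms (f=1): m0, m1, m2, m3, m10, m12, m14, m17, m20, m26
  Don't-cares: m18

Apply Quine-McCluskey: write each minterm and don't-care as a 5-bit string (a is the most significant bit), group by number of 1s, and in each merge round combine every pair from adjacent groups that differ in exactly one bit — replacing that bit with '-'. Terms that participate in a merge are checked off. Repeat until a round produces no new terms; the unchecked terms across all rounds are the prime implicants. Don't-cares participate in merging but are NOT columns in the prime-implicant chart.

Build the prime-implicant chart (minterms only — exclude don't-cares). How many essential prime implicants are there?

Round 0: 00000✓ 00001✓ 00010✓ 00011✓ 01010✓ 01100✓ 01110✓ 10001✓ 10010✓ 10100 11010✓
Round 1: -0001 -0010✓ -1010✓ 0-010✓ 000-0✓ 000-1✓ 0000-✓ 0001-✓ 01-10 011-0 1-010✓
Round 2: --010 000--
PIs = {--010, -0001, 000--, 01-10, 011-0, 10100}
Coverage chart:
  m0: 000-- ←essential
  m1: -0001,000--
  m2: --010,000--
  m3: 000-- ←essential
  m10: --010,01-10
  m12: 011-0 ←essential
  m14: 01-10,011-0
  m17: -0001 ←essential
  m20: 10100 ←essential
  m26: --010 ←essential
Essential: --010, -0001, 000--, 011-0, 10100

5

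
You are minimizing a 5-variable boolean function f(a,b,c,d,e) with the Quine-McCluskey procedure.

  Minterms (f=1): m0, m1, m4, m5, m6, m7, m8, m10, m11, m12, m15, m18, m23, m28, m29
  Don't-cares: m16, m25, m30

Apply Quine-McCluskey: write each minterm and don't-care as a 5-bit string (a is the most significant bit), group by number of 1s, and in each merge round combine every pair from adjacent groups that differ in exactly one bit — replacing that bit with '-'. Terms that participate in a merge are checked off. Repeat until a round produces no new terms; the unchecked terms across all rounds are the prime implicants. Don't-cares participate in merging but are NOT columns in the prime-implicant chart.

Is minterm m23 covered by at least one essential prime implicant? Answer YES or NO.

[col 0] 00000*, 00001*, 00100*, 00101*, 00110*, 00111*, 01000*, 01010*, 01011*, 01100*, 01111*, 10000*, 10010*, 10111*, 11001*, 11100*, 11101*, 11110*
[col 1] -0000, -0111, -1100, 0-000*, 0-100*, 0-111, 00-00*, 00-01*, 0000-*, 001-0*, 001-1*, 0010-*, 0011-*, 01-00*, 01-11, 010-0, 0101-, 100-0, 11-01, 111-0, 1110-
[col 2] 0--00, 00-0-, 001--
Prime implicants: -0000, -0111, -1100, 0--00, 0-111, 00-0-, 001--, 01-11, 010-0, 0101-, 100-0, 11-01, 111-0, 1110-
PI chart (minterm → PIs covering it):
  0 | -0000,0--00,00-0-
  1 | 00-0-  (sole → essential)
  4 | 0--00,00-0-,001--
  5 | 00-0-,001--
  6 | 001--  (sole → essential)
  7 | -0111,0-111,001--
  8 | 0--00,010-0
  10 | 010-0,0101-
  11 | 01-11,0101-
  12 | -1100,0--00
  15 | 0-111,01-11
  18 | 100-0  (sole → essential)
  23 | -0111  (sole → essential)
  28 | -1100,111-0,1110-
  29 | 11-01,1110-
Essential prime implicants: -0111, 00-0-, 001--, 100-0

YES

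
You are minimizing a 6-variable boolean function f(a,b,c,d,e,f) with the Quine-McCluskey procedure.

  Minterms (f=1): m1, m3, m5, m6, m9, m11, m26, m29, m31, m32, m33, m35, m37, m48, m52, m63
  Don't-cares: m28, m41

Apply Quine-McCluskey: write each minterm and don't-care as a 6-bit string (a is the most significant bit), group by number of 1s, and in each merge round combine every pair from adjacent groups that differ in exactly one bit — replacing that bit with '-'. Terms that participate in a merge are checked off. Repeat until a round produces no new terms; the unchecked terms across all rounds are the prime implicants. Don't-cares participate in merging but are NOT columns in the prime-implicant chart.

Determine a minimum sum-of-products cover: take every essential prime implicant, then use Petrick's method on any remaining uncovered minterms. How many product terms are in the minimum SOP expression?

size-2^0 implicants → 000001(✓)  000011(✓)  000101(✓)  000110  001001(✓)  001011(✓)  011010  011100(✓)  011101(✓)  011111(✓)  100000(✓)  100001(✓)  100011(✓)  100101(✓)  101001(✓)  110000(✓)  110100(✓)  111111(✓)
size-2^1 implicants → -00001(✓)  -00011(✓)  -00101(✓)  -01001(✓)  -11111  00-001(✓)  00-011(✓)  000-01(✓)  0000-1(✓)  0010-1(✓)  0111-1  01110-  1-0000  10-001(✓)  100-01(✓)  1000-1(✓)  10000-  110-00
size-2^2 implicants → -0-001  -00-01  -000-1  00-0-1
Unchecked terms (primes): -0-001, -00-01, -000-1, -11111, 00-0-1, 000110, 011010, 0111-1, 01110-, 1-0000, 10000-, 110-00
Minterm coverage:
  m1 ⊆ -0-001,-00-01,-000-1,00-0-1
  m3 ⊆ -000-1,00-0-1
  m5 ⊆ -00-01 [E]
  m6 ⊆ 000110 [E]
  m9 ⊆ -0-001,00-0-1
  m11 ⊆ 00-0-1 [E]
  m26 ⊆ 011010 [E]
  m29 ⊆ 0111-1,01110-
  m31 ⊆ -11111,0111-1
  m32 ⊆ 1-0000,10000-
  m33 ⊆ -0-001,-00-01,-000-1,10000-
  m35 ⊆ -000-1 [E]
  m37 ⊆ -00-01 [E]
  m48 ⊆ 1-0000,110-00
  m52 ⊆ 110-00 [E]
  m63 ⊆ -11111 [E]
E = {-00-01, -000-1, -11111, 00-0-1, 000110, 011010, 110-00}
Petrick residual → 0111-1, 1-0000
Cover = b'c'e'f + b'c'd'f + bcdef + a'b'd'f + a'b'c'def' + a'bcd'ef' + a'bcdf + ac'd'e'f' + abc'e'f'  |cover|=9

9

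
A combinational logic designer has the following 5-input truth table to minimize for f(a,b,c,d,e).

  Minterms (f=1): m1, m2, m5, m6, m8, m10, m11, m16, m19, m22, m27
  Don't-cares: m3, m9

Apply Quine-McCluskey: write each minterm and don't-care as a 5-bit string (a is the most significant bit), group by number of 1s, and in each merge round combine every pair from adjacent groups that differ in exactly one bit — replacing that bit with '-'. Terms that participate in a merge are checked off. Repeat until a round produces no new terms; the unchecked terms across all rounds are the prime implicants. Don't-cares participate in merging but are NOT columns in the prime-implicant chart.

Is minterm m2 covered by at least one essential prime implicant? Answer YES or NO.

Round 0: 00001✓ 00010✓ 00011✓ 00101✓ 00110✓ 01000✓ 01001✓ 01010✓ 01011✓ 10000 10011✓ 10110✓ 11011✓
Round 1: -0011✓ -0110 -1011✓ 0-001✓ 0-010✓ 0-011✓ 00-01 00-10 000-1✓ 0001-✓ 010-0✓ 010-1✓ 0100-✓ 0101-✓ 1-011✓
Round 2: --011 0-0-1 0-01- 010--
PIs = {--011, -0110, 0-0-1, 0-01-, 00-01, 00-10, 010--, 10000}
Coverage chart:
  m1: 0-0-1,00-01
  m2: 0-01-,00-10
  m5: 00-01 ←essential
  m6: -0110,00-10
  m8: 010-- ←essential
  m10: 0-01-,010--
  m11: --011,0-0-1,0-01-,010--
  m16: 10000 ←essential
  m19: --011 ←essential
  m22: -0110 ←essential
  m27: --011 ←essential
Essential: --011, -0110, 00-01, 010--, 10000

NO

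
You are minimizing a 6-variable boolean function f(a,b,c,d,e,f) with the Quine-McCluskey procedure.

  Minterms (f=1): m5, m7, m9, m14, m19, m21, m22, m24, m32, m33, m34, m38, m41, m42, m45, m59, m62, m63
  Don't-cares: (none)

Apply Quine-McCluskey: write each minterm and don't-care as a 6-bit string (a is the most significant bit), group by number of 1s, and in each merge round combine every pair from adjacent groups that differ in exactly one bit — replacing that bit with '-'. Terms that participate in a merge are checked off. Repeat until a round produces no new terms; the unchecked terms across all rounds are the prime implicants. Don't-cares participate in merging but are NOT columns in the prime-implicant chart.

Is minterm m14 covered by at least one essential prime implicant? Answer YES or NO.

Round 0: 000101✓ 000111✓ 001001✓ 001110 010011 010101✓ 010110 011000 100000✓ 100001✓ 100010✓ 100110✓ 101001✓ 101010✓ 101101✓ 111011✓ 111110✓ 111111✓
Round 1: -01001 0-0101 0001-1 10-001 10-010 100-10 1000-0 10000- 101-01 111-11 11111-
PIs = {-01001, 0-0101, 0001-1, 001110, 010011, 010110, 011000, 10-001, 10-010, 100-10, 1000-0, 10000-, 101-01, 111-11, 11111-}
Coverage chart:
  m5: 0-0101,0001-1
  m7: 0001-1 ←essential
  m9: -01001 ←essential
  m14: 001110 ←essential
  m19: 010011 ←essential
  m21: 0-0101 ←essential
  m22: 010110 ←essential
  m24: 011000 ←essential
  m32: 1000-0,10000-
  m33: 10-001,10000-
  m34: 10-010,100-10,1000-0
  m38: 100-10 ←essential
  m41: -01001,10-001,101-01
  m42: 10-010 ←essential
  m45: 101-01 ←essential
  m59: 111-11 ←essential
  m62: 11111- ←essential
  m63: 111-11,11111-
Essential: -01001, 0-0101, 0001-1, 001110, 010011, 010110, 011000, 10-010, 100-10, 101-01, 111-11, 11111-

YES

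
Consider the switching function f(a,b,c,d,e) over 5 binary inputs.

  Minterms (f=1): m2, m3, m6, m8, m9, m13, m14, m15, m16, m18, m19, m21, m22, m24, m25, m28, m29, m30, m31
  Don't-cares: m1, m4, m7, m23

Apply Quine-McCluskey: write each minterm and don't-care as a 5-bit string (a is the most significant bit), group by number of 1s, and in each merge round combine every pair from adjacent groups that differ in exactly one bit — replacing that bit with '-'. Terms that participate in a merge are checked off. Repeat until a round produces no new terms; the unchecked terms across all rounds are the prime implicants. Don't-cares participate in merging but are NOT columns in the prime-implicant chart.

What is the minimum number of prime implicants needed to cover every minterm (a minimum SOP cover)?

7

size-2^0 implicants → 00001(✓)  00010(✓)  00011(✓)  00100(✓)  00110(✓)  00111(✓)  01000(✓)  01001(✓)  01101(✓)  01110(✓)  01111(✓)  10000(✓)  10010(✓)  10011(✓)  10101(✓)  10110(✓)  10111(✓)  11000(✓)  11001(✓)  11100(✓)  11101(✓)  11110(✓)  11111(✓)
size-2^1 implicants → -0010(✓)  -0011(✓)  -0110(✓)  -0111(✓)  -1000(✓)  -1001(✓)  -1101(✓)  -1110(✓)  -1111(✓)  0-001  0-110(✓)  0-111(✓)  00-10(✓)  00-11(✓)  000-1  0001-(✓)  001-0  0011-(✓)  01-01(✓)  0100-(✓)  011-1(✓)  0111-(✓)  1-000  1-101(✓)  1-110(✓)  1-111(✓)  10-10(✓)  10-11(✓)  100-0  1001-(✓)  101-1(✓)  1011-(✓)  11-00(✓)  11-01(✓)  1100-(✓)  111-0(✓)  111-1(✓)  1110-(✓)  1111-(✓)
size-2^2 implicants → --110(✓)  --111(✓)  -0-10(✓)  -0-11(✓)  -001-(✓)  -011-(✓)  -1-01  -100-  -11-1  -111-(✓)  0-11-(✓)  00-1-(✓)  1-1-1  1-11-(✓)  10-1-(✓)  11-0-  111--
size-2^3 implicants → --11-  -0-1-
Unchecked terms (primes): --11-, -0-1-, -1-01, -100-, -11-1, 0-001, 000-1, 001-0, 1-000, 1-1-1, 100-0, 11-0-, 111--
Minterm coverage:
  m2 ⊆ -0-1- [E]
  m3 ⊆ -0-1-,000-1
  m6 ⊆ --11-,-0-1-,001-0
  m8 ⊆ -100- [E]
  m9 ⊆ -1-01,-100-,0-001
  m13 ⊆ -1-01,-11-1
  m14 ⊆ --11- [E]
  m15 ⊆ --11-,-11-1
  m16 ⊆ 1-000,100-0
  m18 ⊆ -0-1-,100-0
  m19 ⊆ -0-1- [E]
  m21 ⊆ 1-1-1 [E]
  m22 ⊆ --11-,-0-1-
  m24 ⊆ -100-,1-000,11-0-
  m25 ⊆ -1-01,-100-,11-0-
  m28 ⊆ 11-0-,111--
  m29 ⊆ -1-01,-11-1,1-1-1,11-0-,111--
  m30 ⊆ --11-,111--
  m31 ⊆ --11-,-11-1,1-1-1,111--
E = {--11-, -0-1-, -100-, 1-1-1}
Petrick residual → -1-01, 1-000, 11-0-
Cover = cd + b'd + bd'e + bc'd' + ac'd'e' + ace + abd'  |cover|=7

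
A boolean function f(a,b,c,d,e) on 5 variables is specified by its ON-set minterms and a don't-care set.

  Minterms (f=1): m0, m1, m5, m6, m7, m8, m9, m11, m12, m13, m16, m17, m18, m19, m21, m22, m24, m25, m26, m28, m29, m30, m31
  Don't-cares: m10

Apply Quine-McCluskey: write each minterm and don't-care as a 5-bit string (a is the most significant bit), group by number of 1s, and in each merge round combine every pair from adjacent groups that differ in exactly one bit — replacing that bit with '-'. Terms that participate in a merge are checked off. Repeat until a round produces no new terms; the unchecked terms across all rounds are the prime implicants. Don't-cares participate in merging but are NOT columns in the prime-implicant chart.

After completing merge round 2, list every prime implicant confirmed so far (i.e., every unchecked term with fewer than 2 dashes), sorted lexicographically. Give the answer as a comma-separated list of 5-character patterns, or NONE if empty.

Round 0: 00000✓ 00001✓ 00101✓ 00110✓ 00111✓ 01000✓ 01001✓ 01010✓ 01011✓ 01100✓ 01101✓ 10000✓ 10001✓ 10010✓ 10011✓ 10101✓ 10110✓ 11000✓ 11001✓ 11010✓ 11100✓ 11101✓ 11110✓ 11111✓
Round 1: -0000✓ -0001✓ -0101✓ -0110 -1000✓ -1001✓ -1010✓ -1100✓ -1101✓ 0-000✓ 0-001✓ 0-101✓ 00-01✓ 0000-✓ 001-1 0011- 01-00✓ 01-01✓ 010-0✓ 010-1✓ 0100-✓ 0101-✓ 0110-✓ 1-000✓ 1-001✓ 1-010✓ 1-101✓ 1-110✓ 10-01✓ 10-10✓ 100-0✓ 100-1✓ 1000-✓ 1001-✓ 11-00✓ 11-01✓ 11-10✓ 110-0✓ 1100-✓ 111-0✓ 111-1✓ 1110-✓ 1111-✓
Round 2: --000✓ --001✓ --101✓ -0-01✓ -000-✓ -1-00✓ -1-01✓ -10-0 -100-✓ -110-✓ 0--01✓ 0-00-✓ 01-0-✓ 010-- 1--01✓ 1--10 1-0-0 1-00-✓ 100-- 11--0 11-0-✓ 111--
Round 3: ---01 --00- -1-0-
PIs = {---01, --00-, -0110, -1-0-, -10-0, 001-1, 0011-, 010--, 1--10, 1-0-0, 100--, 11--0, 111--}

-0110, 001-1, 0011-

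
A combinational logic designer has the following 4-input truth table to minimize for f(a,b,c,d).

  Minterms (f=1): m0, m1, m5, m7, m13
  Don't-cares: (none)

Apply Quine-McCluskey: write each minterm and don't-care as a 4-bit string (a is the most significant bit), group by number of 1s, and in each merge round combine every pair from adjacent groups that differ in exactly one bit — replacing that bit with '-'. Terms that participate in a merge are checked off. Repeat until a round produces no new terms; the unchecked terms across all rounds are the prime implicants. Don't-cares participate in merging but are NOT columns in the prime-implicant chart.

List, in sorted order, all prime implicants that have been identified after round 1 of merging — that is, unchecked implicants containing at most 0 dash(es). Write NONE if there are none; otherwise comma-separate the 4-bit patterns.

[col 0] 0000*, 0001*, 0101*, 0111*, 1101*
[col 1] -101, 0-01, 000-, 01-1
Prime implicants: -101, 0-01, 000-, 01-1

NONE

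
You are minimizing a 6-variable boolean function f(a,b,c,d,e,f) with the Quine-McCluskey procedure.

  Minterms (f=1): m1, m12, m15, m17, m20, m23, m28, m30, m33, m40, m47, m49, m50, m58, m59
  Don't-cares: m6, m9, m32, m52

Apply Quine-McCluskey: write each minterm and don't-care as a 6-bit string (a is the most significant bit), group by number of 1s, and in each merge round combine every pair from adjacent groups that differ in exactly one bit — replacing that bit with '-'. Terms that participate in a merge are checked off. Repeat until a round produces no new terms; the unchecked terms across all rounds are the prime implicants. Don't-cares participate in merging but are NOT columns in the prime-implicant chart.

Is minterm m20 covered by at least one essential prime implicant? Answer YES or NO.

NO

[col 0] 000001*, 000110, 001001*, 001100*, 001111*, 010001*, 010100*, 010111, 011100*, 011110*, 100000*, 100001*, 101000*, 101111*, 110001*, 110010*, 110100*, 111010*, 111011*
[col 1] -00001*, -01111, -10001*, -10100, 0-0001*, 0-1100, 00-001, 01-100, 0111-0, 1-0001*, 10-000, 10000-, 11-010, 11101-
[col 2] --0001
Prime implicants: --0001, -01111, -10100, 0-1100, 00-001, 000110, 01-100, 010111, 0111-0, 10-000, 10000-, 11-010, 11101-
PI chart (minterm → PIs covering it):
  1 | --0001,00-001
  12 | 0-1100  (sole → essential)
  15 | -01111  (sole → essential)
  17 | --0001  (sole → essential)
  20 | -10100,01-100
  23 | 010111  (sole → essential)
  28 | 0-1100,01-100,0111-0
  30 | 0111-0  (sole → essential)
  33 | --0001,10000-
  40 | 10-000  (sole → essential)
  47 | -01111  (sole → essential)
  49 | --0001  (sole → essential)
  50 | 11-010  (sole → essential)
  58 | 11-010,11101-
  59 | 11101-  (sole → essential)
Essential prime implicants: --0001, -01111, 0-1100, 010111, 0111-0, 10-000, 11-010, 11101-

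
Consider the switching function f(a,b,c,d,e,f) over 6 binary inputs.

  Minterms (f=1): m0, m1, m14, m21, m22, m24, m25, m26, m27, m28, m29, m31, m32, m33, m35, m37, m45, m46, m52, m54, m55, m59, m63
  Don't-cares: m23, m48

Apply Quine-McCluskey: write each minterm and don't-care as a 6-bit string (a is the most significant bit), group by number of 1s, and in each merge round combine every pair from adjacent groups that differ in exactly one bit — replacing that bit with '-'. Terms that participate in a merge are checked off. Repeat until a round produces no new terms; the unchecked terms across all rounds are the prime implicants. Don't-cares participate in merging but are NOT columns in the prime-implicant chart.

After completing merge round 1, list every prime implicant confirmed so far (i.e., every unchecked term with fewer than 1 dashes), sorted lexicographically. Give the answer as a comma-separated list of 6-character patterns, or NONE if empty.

size-2^0 implicants → 000000(✓)  000001(✓)  001110(✓)  010101(✓)  010110(✓)  010111(✓)  011000(✓)  011001(✓)  011010(✓)  011011(✓)  011100(✓)  011101(✓)  011111(✓)  100000(✓)  100001(✓)  100011(✓)  100101(✓)  101101(✓)  101110(✓)  110000(✓)  110100(✓)  110110(✓)  110111(✓)  111011(✓)  111111(✓)
size-2^1 implicants → -00000(✓)  -00001(✓)  -01110  -10110(✓)  -10111(✓)  -11011(✓)  -11111(✓)  00000-(✓)  01-101(✓)  01-111(✓)  0101-1(✓)  01011-(✓)  011-00(✓)  011-01(✓)  011-11(✓)  0110-0(✓)  0110-1(✓)  01100-(✓)  01101-(✓)  0111-1(✓)  01110-(✓)  1-0000  10-101  100-01  1000-1  10000-(✓)  11-111(✓)  110-00  1101-0  11011-(✓)  111-11(✓)
size-2^2 implicants → -0000-  -1-111  -1011-  -11-11  01-1-1  011--1  011-0-  0110--
Unchecked terms (primes): -0000-, -01110, -1-111, -1011-, -11-11, 01-1-1, 011--1, 011-0-, 0110--, 1-0000, 10-101, 100-01, 1000-1, 110-00, 1101-0

NONE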